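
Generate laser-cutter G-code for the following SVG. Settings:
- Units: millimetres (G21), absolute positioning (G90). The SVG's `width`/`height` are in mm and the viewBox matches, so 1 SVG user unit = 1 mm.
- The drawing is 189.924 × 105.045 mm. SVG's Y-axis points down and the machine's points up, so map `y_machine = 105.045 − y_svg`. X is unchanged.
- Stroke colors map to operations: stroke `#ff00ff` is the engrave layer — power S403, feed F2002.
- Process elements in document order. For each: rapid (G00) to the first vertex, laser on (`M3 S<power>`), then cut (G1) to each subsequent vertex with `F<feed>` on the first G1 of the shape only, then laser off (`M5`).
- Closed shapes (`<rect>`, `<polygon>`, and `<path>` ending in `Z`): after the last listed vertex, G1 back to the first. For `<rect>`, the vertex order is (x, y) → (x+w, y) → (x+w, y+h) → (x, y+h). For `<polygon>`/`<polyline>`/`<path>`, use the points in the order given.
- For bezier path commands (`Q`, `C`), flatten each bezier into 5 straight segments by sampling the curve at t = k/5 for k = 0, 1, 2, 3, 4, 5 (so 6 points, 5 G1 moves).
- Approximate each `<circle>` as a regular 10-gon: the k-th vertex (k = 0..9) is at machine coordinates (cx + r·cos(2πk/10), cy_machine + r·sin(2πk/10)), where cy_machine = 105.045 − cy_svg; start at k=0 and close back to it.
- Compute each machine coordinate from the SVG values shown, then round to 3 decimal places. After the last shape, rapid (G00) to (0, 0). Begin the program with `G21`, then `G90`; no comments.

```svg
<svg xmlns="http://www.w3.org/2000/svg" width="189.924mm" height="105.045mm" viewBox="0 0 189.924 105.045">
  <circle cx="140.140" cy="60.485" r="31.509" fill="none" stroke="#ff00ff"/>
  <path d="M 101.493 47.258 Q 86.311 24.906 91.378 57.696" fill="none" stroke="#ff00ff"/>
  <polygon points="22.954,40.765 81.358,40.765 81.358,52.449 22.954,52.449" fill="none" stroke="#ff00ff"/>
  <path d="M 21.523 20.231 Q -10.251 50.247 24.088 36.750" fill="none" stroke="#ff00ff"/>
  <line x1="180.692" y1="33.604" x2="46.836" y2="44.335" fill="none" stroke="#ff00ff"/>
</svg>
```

G21
G90
G00 X171.649 Y44.560
M3 S403
G1 X165.631 Y63.081 F2002
G1 X149.877 Y74.527
G1 X130.403 Y74.527
G1 X114.649 Y63.081
G1 X108.631 Y44.560
G1 X114.649 Y26.039
G1 X130.403 Y14.593
G1 X149.877 Y14.593
G1 X165.631 Y26.039
G1 X171.649 Y44.560
M5
G00 X101.493 Y57.787
M3 S403
G1 X96.230 Y64.522 F2002
G1 X92.587 Y66.846
G1 X90.564 Y64.758
G1 X90.161 Y58.259
G1 X91.378 Y47.349
M5
G00 X22.954 Y64.280
M3 S403
G1 X81.358 Y64.280 F2002
G1 X81.358 Y52.596
G1 X22.954 Y52.596
G1 X22.954 Y64.280
M5
G00 X21.523 Y84.814
M3 S403
G1 X11.458 Y74.548 F2002
G1 X6.682 Y67.763
G1 X7.195 Y64.459
G1 X12.997 Y64.637
G1 X24.088 Y68.295
M5
G00 X180.692 Y71.441
M3 S403
G1 X46.836 Y60.710 F2002
M5
G00 X0.000 Y0.000

1 u = 1 mm; y_m = 105.045 − y.

[1] `<circle>` circle, #ff00ff→engrave S403 F2002: (171.649,44.560) → (165.631,63.081) → (149.877,74.527) → (130.403,74.527) → (114.649,63.081) → (108.631,44.560) → (114.649,26.039) → (130.403,14.593) → (149.877,14.593) → (165.631,26.039) → (171.649,44.560) (closed)

[2] `<path>` quadratic bezier, #ff00ff→engrave S403 F2002: (101.493,57.787) → (96.230,64.522) → (92.587,66.846) → (90.564,64.758) → (90.161,58.259) → (91.378,47.349)

[3] `<polygon>` rectangle, #ff00ff→engrave S403 F2002: (22.954,64.280) → (81.358,64.280) → (81.358,52.596) → (22.954,52.596) → (22.954,64.280) (closed)

[4] `<path>` quadratic bezier, #ff00ff→engrave S403 F2002: (21.523,84.814) → (11.458,74.548) → (6.682,67.763) → (7.195,64.459) → (12.997,64.637) → (24.088,68.295)

[5] `<line>` line segment, #ff00ff→engrave S403 F2002: (180.692,71.441) → (46.836,60.710)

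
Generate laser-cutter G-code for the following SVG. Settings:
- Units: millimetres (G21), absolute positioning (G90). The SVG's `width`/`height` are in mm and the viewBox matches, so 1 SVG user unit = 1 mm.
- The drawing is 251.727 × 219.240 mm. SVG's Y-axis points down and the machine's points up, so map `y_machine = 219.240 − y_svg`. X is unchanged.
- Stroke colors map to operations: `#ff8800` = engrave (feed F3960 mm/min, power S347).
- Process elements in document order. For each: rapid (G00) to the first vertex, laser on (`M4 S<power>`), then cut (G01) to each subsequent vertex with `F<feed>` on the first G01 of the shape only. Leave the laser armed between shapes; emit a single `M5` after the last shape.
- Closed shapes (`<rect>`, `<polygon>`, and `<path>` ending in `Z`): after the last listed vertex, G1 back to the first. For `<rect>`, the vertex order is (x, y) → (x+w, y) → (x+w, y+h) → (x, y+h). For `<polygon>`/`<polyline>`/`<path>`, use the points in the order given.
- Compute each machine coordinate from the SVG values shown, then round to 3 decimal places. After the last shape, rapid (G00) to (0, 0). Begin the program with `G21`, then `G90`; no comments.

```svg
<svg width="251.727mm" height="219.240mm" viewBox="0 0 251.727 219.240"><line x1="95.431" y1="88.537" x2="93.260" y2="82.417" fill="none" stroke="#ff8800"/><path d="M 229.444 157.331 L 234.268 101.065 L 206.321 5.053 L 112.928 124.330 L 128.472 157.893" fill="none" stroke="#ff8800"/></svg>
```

G21
G90
G00 X95.431 Y130.703
M4 S347
G01 X93.260 Y136.823 F3960
G00 X229.444 Y61.909
M4 S347
G01 X234.268 Y118.175 F3960
G01 X206.321 Y214.187
G01 X112.928 Y94.910
G01 X128.472 Y61.347
M5
G00 X0.000 Y0.000

viewBox `0 0 251.727 219.240` with mm width/height → 1 unit = 1 mm. Flip: y_m = 219.240 − y_svg.

**Shape 1** — `<line>` line segment, stroke `#ff8800` → engrave (S347, F3960). Machine vertices: (95.431,130.703) → (93.260,136.823). Open path.

**Shape 2** — `<path>` open polyline, stroke `#ff8800` → engrave (S347, F3960). Machine vertices: (229.444,61.909) → (234.268,118.175) → (206.321,214.187) → (112.928,94.910) → (128.472,61.347). Open path.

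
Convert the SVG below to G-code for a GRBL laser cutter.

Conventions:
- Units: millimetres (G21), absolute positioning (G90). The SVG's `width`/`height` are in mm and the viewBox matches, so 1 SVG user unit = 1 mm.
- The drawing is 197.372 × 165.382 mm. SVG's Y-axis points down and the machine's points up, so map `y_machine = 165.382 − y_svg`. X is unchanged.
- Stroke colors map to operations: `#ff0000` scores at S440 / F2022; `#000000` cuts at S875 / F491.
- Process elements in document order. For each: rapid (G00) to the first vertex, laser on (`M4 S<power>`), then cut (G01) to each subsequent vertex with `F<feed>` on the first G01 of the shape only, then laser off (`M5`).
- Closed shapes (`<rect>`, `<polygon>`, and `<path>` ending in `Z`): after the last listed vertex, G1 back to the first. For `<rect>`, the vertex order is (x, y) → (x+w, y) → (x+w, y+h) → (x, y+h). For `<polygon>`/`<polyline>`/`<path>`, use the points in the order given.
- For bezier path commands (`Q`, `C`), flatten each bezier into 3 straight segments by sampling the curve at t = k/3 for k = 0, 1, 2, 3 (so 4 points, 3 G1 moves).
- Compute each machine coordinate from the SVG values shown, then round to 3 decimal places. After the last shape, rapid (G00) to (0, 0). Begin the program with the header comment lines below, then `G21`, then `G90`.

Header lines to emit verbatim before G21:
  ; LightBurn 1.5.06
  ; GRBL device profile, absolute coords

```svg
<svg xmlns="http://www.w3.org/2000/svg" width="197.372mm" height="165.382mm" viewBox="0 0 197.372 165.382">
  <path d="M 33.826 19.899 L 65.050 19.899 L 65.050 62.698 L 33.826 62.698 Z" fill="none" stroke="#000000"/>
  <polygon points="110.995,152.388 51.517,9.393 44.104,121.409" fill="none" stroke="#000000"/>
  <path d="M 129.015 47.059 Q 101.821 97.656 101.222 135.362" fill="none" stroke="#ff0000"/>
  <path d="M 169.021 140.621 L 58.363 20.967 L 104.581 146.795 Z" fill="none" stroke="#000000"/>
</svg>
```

; LightBurn 1.5.06
; GRBL device profile, absolute coords
G21
G90
G00 X33.826 Y145.483
M4 S875
G01 X65.050 Y145.483 F491
G01 X65.050 Y102.684
G01 X33.826 Y102.684
G01 X33.826 Y145.483
M5
G00 X110.995 Y12.994
M4 S875
G01 X51.517 Y155.989 F491
G01 X44.104 Y43.973
G01 X110.995 Y12.994
M5
G00 X129.015 Y118.323
M4 S440
G01 X113.841 Y86.024 F2022
G01 X104.576 Y56.590
G01 X101.222 Y30.020
M5
G00 X169.021 Y24.761
M4 S875
G01 X58.363 Y144.415 F491
G01 X104.581 Y18.587
G01 X169.021 Y24.761
M5
G00 X0.000 Y0.000

1 u = 1 mm; y_m = 165.382 − y.

[1] `<path>` rectangle, #000000→cut S875 F491: (33.826,145.483) → (65.050,145.483) → (65.050,102.684) → (33.826,102.684) → (33.826,145.483) (closed)

[2] `<polygon>` closed polygon, #000000→cut S875 F491: (110.995,12.994) → (51.517,155.989) → (44.104,43.973) → (110.995,12.994) (closed)

[3] `<path>` quadratic bezier, #ff0000→score S440 F2022: (129.015,118.323) → (113.841,86.024) → (104.576,56.590) → (101.222,30.020)

[4] `<path>` closed polygon, #000000→cut S875 F491: (169.021,24.761) → (58.363,144.415) → (104.581,18.587) → (169.021,24.761) (closed)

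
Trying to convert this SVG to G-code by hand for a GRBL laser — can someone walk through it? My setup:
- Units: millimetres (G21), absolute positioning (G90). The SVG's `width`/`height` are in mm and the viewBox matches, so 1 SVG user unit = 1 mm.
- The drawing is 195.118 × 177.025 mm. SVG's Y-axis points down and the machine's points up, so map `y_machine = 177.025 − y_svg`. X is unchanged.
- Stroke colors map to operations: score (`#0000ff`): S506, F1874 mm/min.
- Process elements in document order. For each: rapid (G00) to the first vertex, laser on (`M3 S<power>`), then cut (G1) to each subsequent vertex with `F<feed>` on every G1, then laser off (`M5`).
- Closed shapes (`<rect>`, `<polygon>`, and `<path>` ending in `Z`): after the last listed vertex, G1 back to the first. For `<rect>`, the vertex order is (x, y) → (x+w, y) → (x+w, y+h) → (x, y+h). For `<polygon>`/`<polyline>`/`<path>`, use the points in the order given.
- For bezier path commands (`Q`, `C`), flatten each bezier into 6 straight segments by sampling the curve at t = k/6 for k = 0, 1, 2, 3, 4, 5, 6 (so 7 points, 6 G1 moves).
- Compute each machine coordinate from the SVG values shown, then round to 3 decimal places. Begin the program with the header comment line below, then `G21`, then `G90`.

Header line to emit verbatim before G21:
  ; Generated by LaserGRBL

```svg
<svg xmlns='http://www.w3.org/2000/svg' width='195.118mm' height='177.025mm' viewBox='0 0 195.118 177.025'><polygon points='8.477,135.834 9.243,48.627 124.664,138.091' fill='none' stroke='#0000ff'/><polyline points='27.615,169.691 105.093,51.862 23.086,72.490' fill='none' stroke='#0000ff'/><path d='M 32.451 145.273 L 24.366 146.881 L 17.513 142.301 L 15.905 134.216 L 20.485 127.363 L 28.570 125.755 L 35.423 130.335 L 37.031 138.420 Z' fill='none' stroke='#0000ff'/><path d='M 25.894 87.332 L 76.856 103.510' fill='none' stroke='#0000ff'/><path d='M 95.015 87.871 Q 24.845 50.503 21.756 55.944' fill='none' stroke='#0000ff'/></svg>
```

; Generated by LaserGRBL
G21
G90
G00 X8.477 Y41.191
M3 S506
G1 X9.243 Y128.398 F1874
G1 X124.664 Y38.934 F1874
G1 X8.477 Y41.191 F1874
M5
G00 X27.615 Y7.334
M3 S506
G1 X105.093 Y125.163 F1874
G1 X23.086 Y104.535 F1874
M5
G00 X32.451 Y31.752
M3 S506
G1 X24.366 Y30.144 F1874
G1 X17.513 Y34.724 F1874
G1 X15.905 Y42.809 F1874
G1 X20.485 Y49.662 F1874
G1 X28.570 Y51.270 F1874
G1 X35.423 Y46.690 F1874
G1 X37.031 Y38.605 F1874
G1 X32.451 Y31.752 F1874
M5
G00 X25.894 Y89.693
M3 S506
G1 X76.856 Y73.515 F1874
M5
G00 X95.015 Y89.154
M3 S506
G1 X73.488 Y100.421 F1874
G1 X55.688 Y109.309 F1874
G1 X41.615 Y115.820 F1874
G1 X31.269 Y119.952 F1874
G1 X24.649 Y121.706 F1874
G1 X21.756 Y121.081 F1874
M5

viewBox `0 0 195.118 177.025` with mm width/height → 1 unit = 1 mm. Flip: y_m = 177.025 − y_svg.

**Shape 1** — `<polygon>` closed polygon, stroke `#0000ff` → score (S506, F1874). Machine vertices: (8.477,41.191) → (9.243,128.398) → (124.664,38.934) → (8.477,41.191). Closed: final G1 returns to the first vertex.

**Shape 2** — `<polyline>` open polyline, stroke `#0000ff` → score (S506, F1874). Machine vertices: (27.615,7.334) → (105.093,125.163) → (23.086,104.535). Open path.

**Shape 3** — `<path>` regular polygon, stroke `#0000ff` → score (S506, F1874). Machine vertices: (32.451,31.752) → (24.366,30.144) → (17.513,34.724) → (15.905,42.809) → (20.485,49.662) → (28.570,51.270) → (35.423,46.690) → (37.031,38.605) → (32.451,31.752). Closed: final G1 returns to the first vertex.

**Shape 4** — `<path>` line segment, stroke `#0000ff` → score (S506, F1874). Machine vertices: (25.894,89.693) → (76.856,73.515). Open path.

**Shape 5** — `<path>` quadratic bezier, stroke `#0000ff` → score (S506, F1874). Control points (SVG): P0=(95.015,87.871), P1=(24.845,50.503), P2=(21.756,55.944); sampled at t=k/6. Machine vertices: (95.015,89.154) → (73.488,100.421) → (55.688,109.309) → (41.615,115.820) → (31.269,119.952) → (24.649,121.706) → (21.756,121.081). Open path.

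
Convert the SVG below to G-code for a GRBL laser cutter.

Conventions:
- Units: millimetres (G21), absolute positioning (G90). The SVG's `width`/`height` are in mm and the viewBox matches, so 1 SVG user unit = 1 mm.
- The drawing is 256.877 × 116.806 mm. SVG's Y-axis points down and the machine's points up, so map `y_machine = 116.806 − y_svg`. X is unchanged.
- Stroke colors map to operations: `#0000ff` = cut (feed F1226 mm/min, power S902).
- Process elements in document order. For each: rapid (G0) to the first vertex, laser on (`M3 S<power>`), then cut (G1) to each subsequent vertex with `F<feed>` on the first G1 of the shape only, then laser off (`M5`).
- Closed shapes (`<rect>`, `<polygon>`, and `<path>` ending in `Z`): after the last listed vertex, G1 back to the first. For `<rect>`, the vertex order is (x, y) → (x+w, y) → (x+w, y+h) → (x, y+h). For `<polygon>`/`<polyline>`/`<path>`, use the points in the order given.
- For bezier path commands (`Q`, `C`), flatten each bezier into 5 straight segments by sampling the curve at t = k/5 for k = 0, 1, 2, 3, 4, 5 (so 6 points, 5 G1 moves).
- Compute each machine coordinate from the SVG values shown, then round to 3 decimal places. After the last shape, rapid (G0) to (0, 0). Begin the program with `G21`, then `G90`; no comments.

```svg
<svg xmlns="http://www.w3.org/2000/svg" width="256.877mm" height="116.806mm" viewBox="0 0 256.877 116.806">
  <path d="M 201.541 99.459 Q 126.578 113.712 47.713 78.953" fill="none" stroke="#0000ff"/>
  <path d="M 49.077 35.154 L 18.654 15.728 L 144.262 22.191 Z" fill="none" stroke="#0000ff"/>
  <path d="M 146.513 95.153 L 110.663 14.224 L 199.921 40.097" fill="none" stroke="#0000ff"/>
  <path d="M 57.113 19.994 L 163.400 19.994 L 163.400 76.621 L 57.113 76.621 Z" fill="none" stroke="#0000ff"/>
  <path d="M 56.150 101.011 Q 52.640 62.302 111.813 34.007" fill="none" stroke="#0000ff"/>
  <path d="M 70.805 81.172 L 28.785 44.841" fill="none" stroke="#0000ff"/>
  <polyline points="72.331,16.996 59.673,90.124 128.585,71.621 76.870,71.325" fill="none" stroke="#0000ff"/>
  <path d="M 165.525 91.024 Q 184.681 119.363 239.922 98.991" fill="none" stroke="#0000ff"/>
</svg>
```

viewBox `0 0 256.877 116.806` with mm width/height → 1 unit = 1 mm. Flip: y_m = 116.806 − y_svg.

**Shape 1** — `<path>` quadratic bezier, stroke `#0000ff` → cut (S902, F1226). Control points (SVG): P0=(201.541,99.459), P1=(126.578,113.712), P2=(47.713,78.953); sampled at t=k/5. Machine vertices: (201.541,17.347) → (171.400,13.606) → (140.946,13.787) → (110.181,17.888) → (79.103,25.910) → (47.713,37.853). Open path.

**Shape 2** — `<path>` closed polygon, stroke `#0000ff` → cut (S902, F1226). Machine vertices: (49.077,81.652) → (18.654,101.078) → (144.262,94.615) → (49.077,81.652). Closed: final G1 returns to the first vertex.

**Shape 3** — `<path>` open polyline, stroke `#0000ff` → cut (S902, F1226). Machine vertices: (146.513,21.653) → (110.663,102.582) → (199.921,76.709). Open path.

**Shape 4** — `<path>` rectangle, stroke `#0000ff` → cut (S902, F1226). Machine vertices: (57.113,96.812) → (163.400,96.812) → (163.400,40.185) → (57.113,40.185) → (57.113,96.812). Closed: final G1 returns to the first vertex.

**Shape 5** — `<path>` quadratic bezier, stroke `#0000ff` → cut (S902, F1226). Control points (SVG): P0=(56.150,101.011), P1=(52.640,62.302), P2=(111.813,34.007); sampled at t=k/5. Machine vertices: (56.150,15.795) → (57.253,30.862) → (63.371,45.096) → (74.504,58.497) → (90.651,71.064) → (111.813,82.799). Open path.

**Shape 6** — `<path>` line segment, stroke `#0000ff` → cut (S902, F1226). Machine vertices: (70.805,35.634) → (28.785,71.965). Open path.

**Shape 7** — `<polyline>` open polyline, stroke `#0000ff` → cut (S902, F1226). Machine vertices: (72.331,99.810) → (59.673,26.682) → (128.585,45.185) → (76.870,45.481). Open path.

**Shape 8** — `<path>` quadratic bezier, stroke `#0000ff` → cut (S902, F1226). Control points (SVG): P0=(165.525,91.024), P1=(184.681,119.363), P2=(239.922,98.991); sampled at t=k/5. Machine vertices: (165.525,25.782) → (174.631,16.395) → (186.623,10.905) → (201.503,9.311) → (219.269,11.615) → (239.922,17.815). Open path.

G21
G90
G0 X201.541 Y17.347
M3 S902
G1 X171.400 Y13.606 F1226
G1 X140.946 Y13.787
G1 X110.181 Y17.888
G1 X79.103 Y25.910
G1 X47.713 Y37.853
M5
G0 X49.077 Y81.652
M3 S902
G1 X18.654 Y101.078 F1226
G1 X144.262 Y94.615
G1 X49.077 Y81.652
M5
G0 X146.513 Y21.653
M3 S902
G1 X110.663 Y102.582 F1226
G1 X199.921 Y76.709
M5
G0 X57.113 Y96.812
M3 S902
G1 X163.400 Y96.812 F1226
G1 X163.400 Y40.185
G1 X57.113 Y40.185
G1 X57.113 Y96.812
M5
G0 X56.150 Y15.795
M3 S902
G1 X57.253 Y30.862 F1226
G1 X63.371 Y45.096
G1 X74.504 Y58.497
G1 X90.651 Y71.064
G1 X111.813 Y82.799
M5
G0 X70.805 Y35.634
M3 S902
G1 X28.785 Y71.965 F1226
M5
G0 X72.331 Y99.810
M3 S902
G1 X59.673 Y26.682 F1226
G1 X128.585 Y45.185
G1 X76.870 Y45.481
M5
G0 X165.525 Y25.782
M3 S902
G1 X174.631 Y16.395 F1226
G1 X186.623 Y10.905
G1 X201.503 Y9.311
G1 X219.269 Y11.615
G1 X239.922 Y17.815
M5
G0 X0.000 Y0.000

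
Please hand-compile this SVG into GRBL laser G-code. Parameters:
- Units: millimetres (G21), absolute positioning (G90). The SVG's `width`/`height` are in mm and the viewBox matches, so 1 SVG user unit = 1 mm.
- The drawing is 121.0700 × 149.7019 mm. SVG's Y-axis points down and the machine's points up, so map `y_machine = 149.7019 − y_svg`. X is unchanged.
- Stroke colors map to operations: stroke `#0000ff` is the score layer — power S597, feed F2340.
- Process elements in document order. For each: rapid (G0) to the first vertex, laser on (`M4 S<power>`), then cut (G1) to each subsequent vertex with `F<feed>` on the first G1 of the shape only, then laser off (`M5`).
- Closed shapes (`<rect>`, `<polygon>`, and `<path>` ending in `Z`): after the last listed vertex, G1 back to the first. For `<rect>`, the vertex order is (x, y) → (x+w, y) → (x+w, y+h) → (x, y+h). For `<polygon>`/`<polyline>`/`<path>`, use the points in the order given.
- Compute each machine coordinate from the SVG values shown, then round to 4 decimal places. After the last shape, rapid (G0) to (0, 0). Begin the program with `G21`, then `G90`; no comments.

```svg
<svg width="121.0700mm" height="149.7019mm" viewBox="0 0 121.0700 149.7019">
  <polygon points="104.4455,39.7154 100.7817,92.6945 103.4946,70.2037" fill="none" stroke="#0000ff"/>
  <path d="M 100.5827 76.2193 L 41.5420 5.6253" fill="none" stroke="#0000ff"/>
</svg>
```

G21
G90
G0 X104.4455 Y109.9865
M4 S597
G1 X100.7817 Y57.0074 F2340
G1 X103.4946 Y79.4982
G1 X104.4455 Y109.9865
M5
G0 X100.5827 Y73.4826
M4 S597
G1 X41.5420 Y144.0766 F2340
M5
G0 X0.0000 Y0.0000

1 u = 1 mm; y_m = 149.7019 − y.

[1] `<polygon>` closed polygon, #0000ff→score S597 F2340: (104.4455,109.9865) → (100.7817,57.0074) → (103.4946,79.4982) → (104.4455,109.9865) (closed)

[2] `<path>` line segment, #0000ff→score S597 F2340: (100.5827,73.4826) → (41.5420,144.0766)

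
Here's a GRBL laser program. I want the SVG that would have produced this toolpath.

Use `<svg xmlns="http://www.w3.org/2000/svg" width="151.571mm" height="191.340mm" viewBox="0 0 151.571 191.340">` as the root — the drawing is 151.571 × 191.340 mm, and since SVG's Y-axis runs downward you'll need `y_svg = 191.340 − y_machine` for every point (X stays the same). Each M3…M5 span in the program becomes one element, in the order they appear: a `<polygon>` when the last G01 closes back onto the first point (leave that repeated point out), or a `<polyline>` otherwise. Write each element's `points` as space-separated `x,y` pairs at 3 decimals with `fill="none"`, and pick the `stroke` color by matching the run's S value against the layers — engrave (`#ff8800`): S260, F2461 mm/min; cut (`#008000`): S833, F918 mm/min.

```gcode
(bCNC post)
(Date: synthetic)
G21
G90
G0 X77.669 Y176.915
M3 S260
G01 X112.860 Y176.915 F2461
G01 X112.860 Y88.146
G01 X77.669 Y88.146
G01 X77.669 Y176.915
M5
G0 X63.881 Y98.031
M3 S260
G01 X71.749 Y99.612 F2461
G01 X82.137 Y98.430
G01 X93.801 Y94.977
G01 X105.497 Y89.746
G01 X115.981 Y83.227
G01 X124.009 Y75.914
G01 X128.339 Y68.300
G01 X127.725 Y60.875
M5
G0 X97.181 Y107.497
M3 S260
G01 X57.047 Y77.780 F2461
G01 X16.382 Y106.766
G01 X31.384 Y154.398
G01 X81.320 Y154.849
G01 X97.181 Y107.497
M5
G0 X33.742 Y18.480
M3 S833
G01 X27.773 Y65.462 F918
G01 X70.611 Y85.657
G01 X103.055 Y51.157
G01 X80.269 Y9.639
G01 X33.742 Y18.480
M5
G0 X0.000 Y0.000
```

<svg xmlns="http://www.w3.org/2000/svg" width="151.571mm" height="191.340mm" viewBox="0 0 151.571 191.340">
  <polygon points="77.669,14.425 112.860,14.425 112.860,103.194 77.669,103.194" fill="none" stroke="#ff8800"/>
  <polyline points="63.881,93.309 71.749,91.728 82.137,92.910 93.801,96.363 105.497,101.594 115.981,108.113 124.009,115.426 128.339,123.040 127.725,130.465" fill="none" stroke="#ff8800"/>
  <polygon points="97.181,83.843 57.047,113.560 16.382,84.574 31.384,36.942 81.320,36.491" fill="none" stroke="#ff8800"/>
  <polygon points="33.742,172.860 27.773,125.878 70.611,105.683 103.055,140.183 80.269,181.701" fill="none" stroke="#008000"/>
</svg>

Machine Y-up, SVG Y-down with viewBox height 191.340, so y_svg = 191.340 − y_machine; X carries over.

Run 1: the run's S260 means `#ff8800` (engrave). The run returns to its start, so emit a `<polygon>` with points (Y-flipped): 77.669,14.425 112.860,14.425 112.860,103.194 77.669,103.194.

Run 2: power S260 maps to stroke `#ff8800` (engrave). The run is open, so emit a `<polyline>` with points (Y-flipped): 63.881,93.309 71.749,91.728 82.137,92.910 93.801,96.363 105.497,101.594 115.981,108.113 124.009,115.426 128.339,123.040 127.725,130.465.

Run 3: power S260 maps to stroke `#ff8800` (engrave). The run returns to its start, so emit a `<polygon>` with points (Y-flipped): 97.181,83.843 57.047,113.560 16.382,84.574 31.384,36.942 81.320,36.491.

Run 4: power S833 maps to stroke `#008000` (cut). The run returns to its start, so emit a `<polygon>` with points (Y-flipped): 33.742,172.860 27.773,125.878 70.611,105.683 103.055,140.183 80.269,181.701.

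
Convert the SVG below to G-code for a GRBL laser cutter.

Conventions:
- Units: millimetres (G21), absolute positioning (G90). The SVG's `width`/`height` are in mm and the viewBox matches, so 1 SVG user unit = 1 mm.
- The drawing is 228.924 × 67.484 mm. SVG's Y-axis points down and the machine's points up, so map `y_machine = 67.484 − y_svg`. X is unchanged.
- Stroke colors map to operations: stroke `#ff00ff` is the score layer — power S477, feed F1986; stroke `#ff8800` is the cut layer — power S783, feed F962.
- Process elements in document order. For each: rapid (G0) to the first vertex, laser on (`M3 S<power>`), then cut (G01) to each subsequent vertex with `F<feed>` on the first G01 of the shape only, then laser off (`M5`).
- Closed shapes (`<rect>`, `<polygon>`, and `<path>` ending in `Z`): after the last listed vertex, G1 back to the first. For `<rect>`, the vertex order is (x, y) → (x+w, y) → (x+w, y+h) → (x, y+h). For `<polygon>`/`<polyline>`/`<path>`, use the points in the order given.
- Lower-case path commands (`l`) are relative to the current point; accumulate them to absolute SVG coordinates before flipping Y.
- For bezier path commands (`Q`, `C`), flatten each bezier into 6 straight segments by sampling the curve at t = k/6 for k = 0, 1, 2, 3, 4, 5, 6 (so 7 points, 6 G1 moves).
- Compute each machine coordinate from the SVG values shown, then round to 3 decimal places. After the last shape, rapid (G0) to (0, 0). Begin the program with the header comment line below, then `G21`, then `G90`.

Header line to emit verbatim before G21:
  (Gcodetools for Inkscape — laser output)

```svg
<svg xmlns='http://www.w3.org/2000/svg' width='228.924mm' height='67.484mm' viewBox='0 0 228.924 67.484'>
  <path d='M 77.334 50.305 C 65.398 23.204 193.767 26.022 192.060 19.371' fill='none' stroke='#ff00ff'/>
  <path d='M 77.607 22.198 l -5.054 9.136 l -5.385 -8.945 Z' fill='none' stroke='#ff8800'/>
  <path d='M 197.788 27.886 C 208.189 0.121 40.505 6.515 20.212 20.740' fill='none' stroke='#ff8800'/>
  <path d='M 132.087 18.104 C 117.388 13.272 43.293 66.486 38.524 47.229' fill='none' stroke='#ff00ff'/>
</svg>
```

(Gcodetools for Inkscape — laser output)
G21
G90
G0 X77.334 Y17.179
M3 S477
G01 X81.806 Y28.419 F1986
G01 X102.152 Y35.766
G01 X130.861 Y40.315
G01 X160.422 Y43.160
G01 X183.326 Y45.394
G01 X192.060 Y48.113
M5
G0 X77.607 Y45.286
M3 S783
G01 X72.553 Y36.150 F962
G01 X67.168 Y45.095
G01 X77.607 Y45.286
M5
G0 X197.788 Y39.598
M3 S783
G01 X189.655 Y50.756 F962
G01 X160.882 Y56.952
G01 X120.510 Y58.917
G01 X77.581 Y57.384
G01 X41.134 Y53.082
G01 X20.212 Y46.744
M5
G0 X132.087 Y49.380
M3 S477
G01 X120.384 Y47.563 F1986
G01 X102.357 Y39.697
G01 X81.582 Y29.408
G01 X61.634 Y20.321
G01 X46.090 Y16.062
G01 X38.524 Y20.255
M5
G0 X0.000 Y0.000

Since the viewBox matches the mm dimensions, user units are millimetres directly. The only transform is the Y-flip y_m = 67.484 − y_svg.

Shape 1 is a cubic bezier drawn with `<path>`. Its stroke #ff00ff means score at S477, F1986. After flipping Y the toolpath is (77.334,17.179) → (81.806,28.419) → (102.152,35.766) → (130.861,40.315) → (160.422,43.160) → (183.326,45.394) → (192.060,48.113).

Shape 2 is a regular polygon drawn with `<path>`. Its stroke #ff8800 means cut at S783, F962. After flipping Y the toolpath is (77.607,45.286) → (72.553,36.150) → (67.168,45.095) → (77.607,45.286), returning to the start.

Shape 3 is a cubic bezier drawn with `<path>`. Its stroke #ff8800 means cut at S783, F962. After flipping Y the toolpath is (197.788,39.598) → (189.655,50.756) → (160.882,56.952) → (120.510,58.917) → (77.581,57.384) → (41.134,53.082) → (20.212,46.744).

Shape 4 is a cubic bezier drawn with `<path>`. Its stroke #ff00ff means score at S477, F1986. After flipping Y the toolpath is (132.087,49.380) → (120.384,47.563) → (102.357,39.697) → (81.582,29.408) → (61.634,20.321) → (46.090,16.062) → (38.524,20.255).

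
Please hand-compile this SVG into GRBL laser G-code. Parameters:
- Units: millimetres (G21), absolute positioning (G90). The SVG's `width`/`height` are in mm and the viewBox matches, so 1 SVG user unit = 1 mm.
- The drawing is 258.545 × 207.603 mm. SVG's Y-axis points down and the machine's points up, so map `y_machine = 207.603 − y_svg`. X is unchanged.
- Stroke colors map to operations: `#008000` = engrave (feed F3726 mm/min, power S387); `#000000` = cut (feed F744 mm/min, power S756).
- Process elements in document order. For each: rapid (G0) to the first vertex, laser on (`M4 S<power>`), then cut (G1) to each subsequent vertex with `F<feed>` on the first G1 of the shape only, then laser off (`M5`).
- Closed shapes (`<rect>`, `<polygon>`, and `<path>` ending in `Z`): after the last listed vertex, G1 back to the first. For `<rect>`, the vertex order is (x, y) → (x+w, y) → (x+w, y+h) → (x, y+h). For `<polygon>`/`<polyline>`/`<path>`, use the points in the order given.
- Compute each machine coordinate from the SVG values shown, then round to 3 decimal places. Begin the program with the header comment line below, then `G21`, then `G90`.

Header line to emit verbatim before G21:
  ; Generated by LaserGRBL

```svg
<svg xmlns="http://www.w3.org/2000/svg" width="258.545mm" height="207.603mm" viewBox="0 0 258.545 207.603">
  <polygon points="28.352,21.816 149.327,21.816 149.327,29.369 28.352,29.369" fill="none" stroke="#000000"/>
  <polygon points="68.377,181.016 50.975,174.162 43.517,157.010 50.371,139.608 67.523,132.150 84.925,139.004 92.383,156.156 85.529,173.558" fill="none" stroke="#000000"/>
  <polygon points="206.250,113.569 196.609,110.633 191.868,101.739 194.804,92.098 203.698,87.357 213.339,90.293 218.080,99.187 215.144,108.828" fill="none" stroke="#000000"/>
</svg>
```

Since the viewBox matches the mm dimensions, user units are millimetres directly. The only transform is the Y-flip y_m = 207.603 − y_svg.

Shape 1 is a rectangle drawn with `<polygon>`. Its stroke #000000 means cut at S756, F744. After flipping Y the toolpath is (28.352,185.787) → (149.327,185.787) → (149.327,178.234) → (28.352,178.234) → (28.352,185.787), returning to the start.

Shape 2 is a regular polygon drawn with `<polygon>`. Its stroke #000000 means cut at S756, F744. After flipping Y the toolpath is (68.377,26.587) → (50.975,33.441) → (43.517,50.593) → (50.371,67.995) → (67.523,75.453) → (84.925,68.599) → (92.383,51.447) → (85.529,34.045) → (68.377,26.587), returning to the start.

Shape 3 is a regular polygon drawn with `<polygon>`. Its stroke #000000 means cut at S756, F744. After flipping Y the toolpath is (206.250,94.034) → (196.609,96.970) → (191.868,105.864) → (194.804,115.505) → (203.698,120.246) → (213.339,117.310) → (218.080,108.416) → (215.144,98.775) → (206.250,94.034), returning to the start.

; Generated by LaserGRBL
G21
G90
G0 X28.352 Y185.787
M4 S756
G1 X149.327 Y185.787 F744
G1 X149.327 Y178.234
G1 X28.352 Y178.234
G1 X28.352 Y185.787
M5
G0 X68.377 Y26.587
M4 S756
G1 X50.975 Y33.441 F744
G1 X43.517 Y50.593
G1 X50.371 Y67.995
G1 X67.523 Y75.453
G1 X84.925 Y68.599
G1 X92.383 Y51.447
G1 X85.529 Y34.045
G1 X68.377 Y26.587
M5
G0 X206.250 Y94.034
M4 S756
G1 X196.609 Y96.970 F744
G1 X191.868 Y105.864
G1 X194.804 Y115.505
G1 X203.698 Y120.246
G1 X213.339 Y117.310
G1 X218.080 Y108.416
G1 X215.144 Y98.775
G1 X206.250 Y94.034
M5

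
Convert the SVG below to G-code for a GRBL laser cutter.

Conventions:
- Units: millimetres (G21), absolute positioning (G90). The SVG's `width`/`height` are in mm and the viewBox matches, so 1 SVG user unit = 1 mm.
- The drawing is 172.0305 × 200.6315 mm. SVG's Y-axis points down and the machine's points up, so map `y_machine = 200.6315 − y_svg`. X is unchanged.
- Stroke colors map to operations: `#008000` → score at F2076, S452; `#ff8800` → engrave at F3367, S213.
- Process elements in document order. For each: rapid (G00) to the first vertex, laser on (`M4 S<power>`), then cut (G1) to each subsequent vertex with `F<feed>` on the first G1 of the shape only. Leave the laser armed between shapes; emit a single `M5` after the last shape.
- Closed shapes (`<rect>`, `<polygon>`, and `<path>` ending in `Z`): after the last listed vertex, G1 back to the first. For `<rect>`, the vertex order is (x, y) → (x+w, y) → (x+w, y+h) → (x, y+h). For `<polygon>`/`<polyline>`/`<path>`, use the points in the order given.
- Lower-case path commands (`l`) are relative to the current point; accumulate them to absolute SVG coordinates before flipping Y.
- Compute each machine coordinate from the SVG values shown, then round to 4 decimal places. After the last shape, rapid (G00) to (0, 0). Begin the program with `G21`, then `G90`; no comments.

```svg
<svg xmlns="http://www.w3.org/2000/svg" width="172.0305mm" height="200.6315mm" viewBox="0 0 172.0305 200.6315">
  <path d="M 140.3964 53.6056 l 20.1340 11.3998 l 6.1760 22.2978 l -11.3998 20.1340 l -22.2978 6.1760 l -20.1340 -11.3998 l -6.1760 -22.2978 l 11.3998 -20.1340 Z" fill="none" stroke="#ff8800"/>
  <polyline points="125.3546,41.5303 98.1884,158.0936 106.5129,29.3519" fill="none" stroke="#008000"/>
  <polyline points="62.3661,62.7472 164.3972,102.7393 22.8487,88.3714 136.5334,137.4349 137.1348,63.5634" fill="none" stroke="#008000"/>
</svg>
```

1 u = 1 mm; y_m = 200.6315 − y.

[1] `<path>` regular polygon, #ff8800→engrave S213 F3367: (140.3964,147.0259) → (160.5304,135.6261) → (166.7064,113.3283) → (155.3066,93.1943) → (133.0088,87.0183) → (112.8748,98.4181) → (106.6988,120.7159) → (118.0986,140.8499) → (140.3964,147.0259) (closed)

[2] `<polyline>` open polyline, #008000→score S452 F2076: (125.3546,159.1012) → (98.1884,42.5379) → (106.5129,171.2796)

[3] `<polyline>` open polyline, #008000→score S452 F2076: (62.3661,137.8843) → (164.3972,97.8922) → (22.8487,112.2601) → (136.5334,63.1966) → (137.1348,137.0681)

G21
G90
G00 X140.3964 Y147.0259
M4 S213
G1 X160.5304 Y135.6261 F3367
G1 X166.7064 Y113.3283
G1 X155.3066 Y93.1943
G1 X133.0088 Y87.0183
G1 X112.8748 Y98.4181
G1 X106.6988 Y120.7159
G1 X118.0986 Y140.8499
G1 X140.3964 Y147.0259
G00 X125.3546 Y159.1012
M4 S452
G1 X98.1884 Y42.5379 F2076
G1 X106.5129 Y171.2796
G00 X62.3661 Y137.8843
M4 S452
G1 X164.3972 Y97.8922 F2076
G1 X22.8487 Y112.2601
G1 X136.5334 Y63.1966
G1 X137.1348 Y137.0681
M5
G00 X0.0000 Y0.0000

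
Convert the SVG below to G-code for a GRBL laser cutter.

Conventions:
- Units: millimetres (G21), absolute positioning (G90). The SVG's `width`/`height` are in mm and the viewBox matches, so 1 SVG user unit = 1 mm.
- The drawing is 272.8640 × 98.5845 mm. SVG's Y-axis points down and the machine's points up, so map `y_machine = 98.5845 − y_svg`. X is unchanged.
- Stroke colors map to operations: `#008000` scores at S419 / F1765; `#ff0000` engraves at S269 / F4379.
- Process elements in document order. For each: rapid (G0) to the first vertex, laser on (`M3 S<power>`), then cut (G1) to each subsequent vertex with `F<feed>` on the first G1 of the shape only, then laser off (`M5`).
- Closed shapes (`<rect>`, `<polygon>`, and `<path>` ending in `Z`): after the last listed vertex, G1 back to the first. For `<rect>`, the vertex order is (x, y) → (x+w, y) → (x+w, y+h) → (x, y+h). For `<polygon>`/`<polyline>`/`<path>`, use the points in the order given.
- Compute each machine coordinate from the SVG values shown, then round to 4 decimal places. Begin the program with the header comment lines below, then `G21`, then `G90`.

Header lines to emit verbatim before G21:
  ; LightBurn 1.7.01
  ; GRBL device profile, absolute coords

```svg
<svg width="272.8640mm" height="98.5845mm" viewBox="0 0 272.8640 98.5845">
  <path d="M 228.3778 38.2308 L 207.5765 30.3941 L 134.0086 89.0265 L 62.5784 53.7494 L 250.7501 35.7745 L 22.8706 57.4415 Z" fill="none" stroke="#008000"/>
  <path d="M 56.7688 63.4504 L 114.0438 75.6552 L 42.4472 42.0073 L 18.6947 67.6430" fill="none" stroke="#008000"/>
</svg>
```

1 u = 1 mm; y_m = 98.5845 − y.

[1] `<path>` closed polygon, #008000→score S419 F1765: (228.3778,60.3537) → (207.5765,68.1904) → (134.0086,9.5580) → (62.5784,44.8351) → (250.7501,62.8100) → (22.8706,41.1430) → (228.3778,60.3537) (closed)

[2] `<path>` open polyline, #008000→score S419 F1765: (56.7688,35.1341) → (114.0438,22.9293) → (42.4472,56.5772) → (18.6947,30.9415)

; LightBurn 1.7.01
; GRBL device profile, absolute coords
G21
G90
G0 X228.3778 Y60.3537
M3 S419
G1 X207.5765 Y68.1904 F1765
G1 X134.0086 Y9.5580
G1 X62.5784 Y44.8351
G1 X250.7501 Y62.8100
G1 X22.8706 Y41.1430
G1 X228.3778 Y60.3537
M5
G0 X56.7688 Y35.1341
M3 S419
G1 X114.0438 Y22.9293 F1765
G1 X42.4472 Y56.5772
G1 X18.6947 Y30.9415
M5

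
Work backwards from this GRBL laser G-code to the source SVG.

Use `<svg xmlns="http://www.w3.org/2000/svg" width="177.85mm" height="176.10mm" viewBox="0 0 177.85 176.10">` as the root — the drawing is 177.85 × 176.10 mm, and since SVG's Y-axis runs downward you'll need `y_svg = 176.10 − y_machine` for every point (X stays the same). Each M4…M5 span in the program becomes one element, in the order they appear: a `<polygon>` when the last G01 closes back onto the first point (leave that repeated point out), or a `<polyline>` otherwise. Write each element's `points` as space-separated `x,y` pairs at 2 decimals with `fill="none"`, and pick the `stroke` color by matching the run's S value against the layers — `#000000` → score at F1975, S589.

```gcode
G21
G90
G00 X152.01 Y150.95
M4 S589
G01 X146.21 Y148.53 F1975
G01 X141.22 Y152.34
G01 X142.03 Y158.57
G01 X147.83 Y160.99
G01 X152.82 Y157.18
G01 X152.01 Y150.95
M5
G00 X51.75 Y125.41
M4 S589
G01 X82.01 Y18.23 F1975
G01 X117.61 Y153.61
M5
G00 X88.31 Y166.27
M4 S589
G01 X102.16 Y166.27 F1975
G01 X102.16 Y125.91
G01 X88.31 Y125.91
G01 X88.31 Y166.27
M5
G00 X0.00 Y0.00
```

Machine Y-up, SVG Y-down with viewBox height 176.10, so y_svg = 176.10 − y_machine; X carries over. Every run uses S589, so all elements get stroke `#000000` (score).

Run 1: The run returns to its start, so emit a `<polygon>` with points (Y-flipped): 152.01,25.15 146.21,27.57 141.22,23.76 142.03,17.53 147.83,15.11 152.82,18.92.

Run 2: The run is open, so emit a `<polyline>` with points (Y-flipped): 51.75,50.69 82.01,157.87 117.61,22.49.

Run 3: The run returns to its start, so emit a `<polygon>` with points (Y-flipped): 88.31,9.83 102.16,9.83 102.16,50.19 88.31,50.19.

<svg xmlns="http://www.w3.org/2000/svg" width="177.85mm" height="176.10mm" viewBox="0 0 177.85 176.10">
  <polygon points="152.01,25.15 146.21,27.57 141.22,23.76 142.03,17.53 147.83,15.11 152.82,18.92" fill="none" stroke="#000000"/>
  <polyline points="51.75,50.69 82.01,157.87 117.61,22.49" fill="none" stroke="#000000"/>
  <polygon points="88.31,9.83 102.16,9.83 102.16,50.19 88.31,50.19" fill="none" stroke="#000000"/>
</svg>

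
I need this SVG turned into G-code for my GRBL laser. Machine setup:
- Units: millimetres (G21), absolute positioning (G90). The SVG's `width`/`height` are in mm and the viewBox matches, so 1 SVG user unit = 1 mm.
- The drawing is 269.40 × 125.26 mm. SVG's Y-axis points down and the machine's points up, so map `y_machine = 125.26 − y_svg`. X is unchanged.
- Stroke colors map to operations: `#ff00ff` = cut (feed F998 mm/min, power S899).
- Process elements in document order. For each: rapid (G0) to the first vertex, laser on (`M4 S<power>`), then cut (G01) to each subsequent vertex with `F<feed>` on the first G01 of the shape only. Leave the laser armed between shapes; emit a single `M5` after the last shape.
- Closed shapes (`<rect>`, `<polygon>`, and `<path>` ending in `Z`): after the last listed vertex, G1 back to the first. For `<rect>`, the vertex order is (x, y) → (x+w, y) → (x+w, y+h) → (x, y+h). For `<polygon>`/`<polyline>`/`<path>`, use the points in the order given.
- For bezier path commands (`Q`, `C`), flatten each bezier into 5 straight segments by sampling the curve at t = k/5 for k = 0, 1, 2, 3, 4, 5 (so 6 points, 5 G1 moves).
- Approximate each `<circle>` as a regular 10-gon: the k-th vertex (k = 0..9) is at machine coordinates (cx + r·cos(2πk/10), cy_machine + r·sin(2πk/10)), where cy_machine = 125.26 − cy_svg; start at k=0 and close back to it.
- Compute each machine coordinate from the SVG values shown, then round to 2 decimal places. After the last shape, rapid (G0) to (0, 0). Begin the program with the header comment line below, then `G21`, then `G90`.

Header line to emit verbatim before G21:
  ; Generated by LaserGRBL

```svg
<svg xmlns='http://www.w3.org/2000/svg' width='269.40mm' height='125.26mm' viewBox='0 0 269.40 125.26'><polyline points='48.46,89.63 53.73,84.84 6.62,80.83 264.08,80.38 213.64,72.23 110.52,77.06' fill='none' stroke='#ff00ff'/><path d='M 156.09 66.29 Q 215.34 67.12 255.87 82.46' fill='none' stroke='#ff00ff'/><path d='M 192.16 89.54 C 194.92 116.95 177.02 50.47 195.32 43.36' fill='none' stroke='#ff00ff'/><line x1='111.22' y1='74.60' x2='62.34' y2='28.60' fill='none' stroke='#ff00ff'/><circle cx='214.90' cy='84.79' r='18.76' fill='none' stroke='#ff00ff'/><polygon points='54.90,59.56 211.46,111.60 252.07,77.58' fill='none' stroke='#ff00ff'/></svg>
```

Since the viewBox matches the mm dimensions, user units are millimetres directly. The only transform is the Y-flip y_m = 125.26 − y_svg.

Shape 1 is a open polyline drawn with `<polyline>`. Its stroke #ff00ff means cut at S899, F998. After flipping Y the toolpath is (48.46,35.63) → (53.73,40.42) → (6.62,44.43) → (264.08,44.88) → (213.64,53.03) → (110.52,48.20).

Shape 2 is a quadratic bezier drawn with `<path>`. Its stroke #ff00ff means cut at S899, F998. After flipping Y the toolpath is (156.09,58.97) → (179.04,58.06) → (200.49,55.98) → (220.45,52.75) → (238.91,48.36) → (255.87,42.80).

Shape 3 is a cubic bezier drawn with `<path>`. Its stroke #ff00ff means cut at S899, F998. After flipping Y the toolpath is (192.16,35.72) → (191.79,29.31) → (189.19,38.09) → (187.10,54.68) → (188.23,71.74) → (195.32,81.90).

Shape 4 is a line segment drawn with `<line>`. Its stroke #ff00ff means cut at S899, F998. After flipping Y the toolpath is (111.22,50.66) → (62.34,96.66).

Shape 5 is a circle drawn with `<circle>`. Its stroke #ff00ff means cut at S899, F998. After flipping Y the toolpath is (233.66,40.47) → (230.08,51.50) → (220.70,58.31) → (209.10,58.31) → (199.72,51.50) → (196.14,40.47) → (199.72,29.44) → (209.10,22.63) → (220.70,22.63) → (230.08,29.44) → (233.66,40.47), returning to the start.

Shape 6 is a closed polygon drawn with `<polygon>`. Its stroke #ff00ff means cut at S899, F998. After flipping Y the toolpath is (54.90,65.70) → (211.46,13.66) → (252.07,47.68) → (54.90,65.70), returning to the start.

; Generated by LaserGRBL
G21
G90
G0 X48.46 Y35.63
M4 S899
G01 X53.73 Y40.42 F998
G01 X6.62 Y44.43
G01 X264.08 Y44.88
G01 X213.64 Y53.03
G01 X110.52 Y48.20
G0 X156.09 Y58.97
M4 S899
G01 X179.04 Y58.06 F998
G01 X200.49 Y55.98
G01 X220.45 Y52.75
G01 X238.91 Y48.36
G01 X255.87 Y42.80
G0 X192.16 Y35.72
M4 S899
G01 X191.79 Y29.31 F998
G01 X189.19 Y38.09
G01 X187.10 Y54.68
G01 X188.23 Y71.74
G01 X195.32 Y81.90
G0 X111.22 Y50.66
M4 S899
G01 X62.34 Y96.66 F998
G0 X233.66 Y40.47
M4 S899
G01 X230.08 Y51.50 F998
G01 X220.70 Y58.31
G01 X209.10 Y58.31
G01 X199.72 Y51.50
G01 X196.14 Y40.47
G01 X199.72 Y29.44
G01 X209.10 Y22.63
G01 X220.70 Y22.63
G01 X230.08 Y29.44
G01 X233.66 Y40.47
G0 X54.90 Y65.70
M4 S899
G01 X211.46 Y13.66 F998
G01 X252.07 Y47.68
G01 X54.90 Y65.70
M5
G0 X0.00 Y0.00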